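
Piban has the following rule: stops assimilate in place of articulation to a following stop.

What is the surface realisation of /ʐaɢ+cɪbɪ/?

[ʐaɟcɪbɪ]

The rule targets /ɢ/ (voiced uvular stop), which sits before the trigger /c/ (palatal).
A voiced palatal stop is [ɟ], so the surface segment is [ɟ].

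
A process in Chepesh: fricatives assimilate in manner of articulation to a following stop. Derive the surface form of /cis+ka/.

The rule targets /s/ (voiceless alveolar fricative), which sits before the trigger /k/ (stop).
A voiceless alveolar stop is [t], so the surface segment is [t].

[citka]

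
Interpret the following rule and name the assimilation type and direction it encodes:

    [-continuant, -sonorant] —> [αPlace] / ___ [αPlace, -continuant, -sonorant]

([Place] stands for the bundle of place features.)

The shared variable α links the value of the place features (abbreviated [Place]) on the target to the same value on the neighbouring segment, so place is the feature that assimilates.
The conditioning segment sits to the right of the focus bar, meaning the trigger follows the segment that changes — regressive assimilation.

regressive place assimilation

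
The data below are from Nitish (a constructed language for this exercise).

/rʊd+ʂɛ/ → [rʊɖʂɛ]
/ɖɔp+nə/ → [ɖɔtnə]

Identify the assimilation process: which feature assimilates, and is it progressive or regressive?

Comparing underlying and surface forms, /d/ → [ɖ] is the alternation; the neighbouring /ʂ/ is constant.
/d/ is alveolar while /ʂ/ is retroflex; the output [ɖ] is retroflex, matching the trigger — so the feature that spreads is place.
Manner and voice are unchanged, so the assimilation is partial, not total.
The same holds elsewhere in the data: /p/ → [t] before /n/ (bilabial → alveolar, matching alveolar) — only place changes, and always toward the following segment.
The trigger is the following segment, so the direction is regressive (anticipatory).

regressive place assimilation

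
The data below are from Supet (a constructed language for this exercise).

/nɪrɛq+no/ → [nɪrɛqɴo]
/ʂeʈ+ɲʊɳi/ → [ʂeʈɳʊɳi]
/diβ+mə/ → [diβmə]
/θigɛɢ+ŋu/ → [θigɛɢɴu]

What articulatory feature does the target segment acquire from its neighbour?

place

Comparing underlying and surface forms, /n/ → [ɴ] is the alternation; the neighbouring /q/ is constant.
The change alveolar → uvular matches the place of the preceding /q/, identifying this as place assimilation.
The other alternating forms pattern the same way: /ɲ/ → [ɳ] after /ʈ/ (palatal → retroflex, matching retroflex); /ŋ/ → [ɴ] after /ɢ/ (velar → uvular, matching uvular) — only place changes, and always toward the preceding segment.
Nothing changes in [diβmə]: there the adjacent consonants already agree in place (/m/ and /β/ are both bilabial), so this form is consistent with the same rule.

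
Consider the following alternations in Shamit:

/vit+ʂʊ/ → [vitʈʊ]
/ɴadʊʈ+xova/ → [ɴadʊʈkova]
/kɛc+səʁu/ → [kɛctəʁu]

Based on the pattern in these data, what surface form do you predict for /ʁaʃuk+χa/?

The data show progressive manner assimilation: /ʂ/ → [ʈ] after /t/; /x/ → [k] after /ʈ/; /s/ → [t] after /c/. In each pair only manner changes, matching the preceding consonant, while place and voice stay constant.
The rule targets /χ/ (voiceless uvular fricative), which sits after the trigger /k/ (stop).
A voiceless uvular stop is [q], so the surface segment is [q].

[ʁaʃukqa]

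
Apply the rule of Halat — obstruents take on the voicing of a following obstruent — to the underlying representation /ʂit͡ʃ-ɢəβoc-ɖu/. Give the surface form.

The rule targets /t͡ʃ/ (voiceless postalveolar affricate), which sits before the trigger /ɢ/ (voiced).
The voiced postalveolar affricate is [d͡ʒ], so /t͡ʃ/ → [d͡ʒ].
The same rule applies at the second boundary: /c/ → [ɟ] next to /ɖ/.

[ʂid͡ʒɢəβoɟɖu]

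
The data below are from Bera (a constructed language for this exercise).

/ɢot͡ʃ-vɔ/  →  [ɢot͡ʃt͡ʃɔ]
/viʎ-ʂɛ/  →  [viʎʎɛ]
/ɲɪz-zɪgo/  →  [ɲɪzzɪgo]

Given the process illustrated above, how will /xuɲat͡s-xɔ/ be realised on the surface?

The data show progressive total assimilation (/v/ → [t͡ʃ] after /t͡ʃ/; /ʂ/ → [ʎ] after /ʎ/): in every case the target segment becomes identical to its preceding neighbour, copying more than a single feature.
In [ɲɪzzɪgo] the two consonants at the boundary are already identical (/z/ + /z/), so the rule applies vacuously and nothing changes.
/x/ is the segment targeted by the rule; it sits immediately after /t͡s/, so it assimilates completely and surfaces as [t͡s].

[xuɲat͡st͡sɔ]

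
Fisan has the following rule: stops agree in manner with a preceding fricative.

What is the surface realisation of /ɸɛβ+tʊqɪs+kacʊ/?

[ɸɛβsʊqɪsxacʊ]

The rule targets /t/ (voiceless alveolar stop), which sits after the trigger /β/ (fricative).
Changing only its manner to fricative gives [s] — the voiceless alveolar fricative.
The same rule applies at the second boundary: /k/ → [x] next to /s/.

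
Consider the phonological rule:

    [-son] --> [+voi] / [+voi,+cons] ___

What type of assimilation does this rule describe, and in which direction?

The structural change is [+voi], and the conditioning segment [+voi,+cons] (a voiced consonant) is itself voiced, so the target comes to share the voicing of its neighbour — voicing assimilation.
Since the environment is written before the underscore, the trigger precedes the target; the direction is progressive.

progressive voicing assimilation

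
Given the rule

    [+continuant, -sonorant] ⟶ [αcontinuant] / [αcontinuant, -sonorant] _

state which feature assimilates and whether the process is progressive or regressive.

progressive manner assimilation

The rule copies [continuant] (continuancy) from the environment onto the target fricatives; since [±continuant] encodes the stop/fricative manner contrast, the assimilating dimension is manner.
The conditioning segment sits to the left of the focus bar, meaning the trigger precedes the segment that changes — progressive assimilation.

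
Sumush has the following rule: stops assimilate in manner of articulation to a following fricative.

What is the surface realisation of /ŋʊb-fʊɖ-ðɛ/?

[ŋʊβfʊʐðɛ]

The rule targets /b/ (voiced bilabial stop), which sits before the trigger /f/ (fricative).
The voiced bilabial fricative is [β], so /b/ → [β].
At the second juncture, /ɖ/ likewise becomes [ʐ] adjacent to /ð/.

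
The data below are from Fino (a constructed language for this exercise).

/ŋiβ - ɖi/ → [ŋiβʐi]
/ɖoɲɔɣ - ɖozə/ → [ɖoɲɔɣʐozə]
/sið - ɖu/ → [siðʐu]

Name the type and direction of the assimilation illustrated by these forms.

progressive manner assimilation

The segment that alternates is /ɖ/, which surfaces as [ʐ] when adjacent to /β/.
The change stop → fricative matches the manner of the preceding /β/, identifying this as manner assimilation.
Place and voice are unchanged, so the assimilation is partial, not total.
The other alternating forms pattern the same way: /ɖ/ → [ʐ] after /ɣ/ (stop → fricative, matching a fricative); /ɖ/ → [ʐ] after /ð/ (stop → fricative, matching a fricative) — only manner changes, and always toward the preceding segment.
Since the segment that changes follows the conditioning segment, the assimilation is progressive.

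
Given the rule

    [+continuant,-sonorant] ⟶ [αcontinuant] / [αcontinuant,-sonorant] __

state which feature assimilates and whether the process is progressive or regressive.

progressive manner assimilation

The rule copies [continuant] (continuancy) from the environment onto the target fricatives; since [±continuant] encodes the stop/fricative manner contrast, the assimilating dimension is manner.
Since the environment is written before the underscore, the trigger precedes the target; the direction is progressive.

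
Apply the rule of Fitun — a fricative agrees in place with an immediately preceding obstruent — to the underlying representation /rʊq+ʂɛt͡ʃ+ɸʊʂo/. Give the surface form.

[rʊqχɛt͡ʃʃʊʂo]

/ʂ/ is a voiceless retroflex fricative. The preceding trigger /q/ is uvular, so /ʂ/ must become uvular as well.
The voiceless uvular fricative is [χ], so /ʂ/ → [χ].
The same rule applies at the second boundary: /ɸ/ → [ʃ] next to /t͡ʃ/.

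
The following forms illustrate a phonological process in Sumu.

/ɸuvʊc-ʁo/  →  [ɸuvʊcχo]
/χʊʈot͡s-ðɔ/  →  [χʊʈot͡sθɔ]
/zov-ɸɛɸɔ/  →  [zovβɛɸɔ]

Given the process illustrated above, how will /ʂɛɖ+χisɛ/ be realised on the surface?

The data show progressive voicing assimilation: /ʁ/ → [χ] after /c/; /ð/ → [θ] after /t͡s/; /ɸ/ → [β] after /v/. In each pair only voicing changes, matching the preceding consonant, while place and manner stay constant.
The rule targets /χ/ (voiceless uvular fricative), which sits after the trigger /ɖ/ (voiced).
A voiced uvular fricative is [ʁ], so the surface segment is [ʁ].

[ʂɛɖʁisɛ]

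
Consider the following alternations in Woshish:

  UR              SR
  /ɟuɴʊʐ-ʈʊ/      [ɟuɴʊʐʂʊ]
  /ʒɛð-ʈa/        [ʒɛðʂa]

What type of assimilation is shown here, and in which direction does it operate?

progressive manner assimilation

Comparing underlying and surface forms, /ʈ/ → [ʂ] is the alternation; the neighbouring /ʐ/ is constant.
/ʈ/ is a stop while /ʐ/ is a fricative; the output [ʂ] is a fricative, matching the trigger — so the feature that spreads is manner.
Place and voice are unchanged, so the assimilation is partial, not total.
Checking the remaining alternation: /ʈ/ → [ʂ] after /ð/ (stop → fricative, matching a fricative) — only manner changes, and always toward the preceding segment.
Since the segment that changes follows the conditioning segment, the assimilation is progressive.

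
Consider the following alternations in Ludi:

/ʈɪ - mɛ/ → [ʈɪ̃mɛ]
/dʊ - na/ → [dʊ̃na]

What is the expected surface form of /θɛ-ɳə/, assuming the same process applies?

[θɛ̃ɳə]

The data show regressive nasality assimilation (vowel nasalisation): /ɪ/ → [ɪ̃] before /m/; /ʊ/ → [ʊ̃] before /n/ — a vowel is nasalised by an immediately following nasal consonant.
The vowel /ɛ/ is adjacent to the following nasal /ɳ/, so it acquires [+nasal] and surfaces as [ɛ̃].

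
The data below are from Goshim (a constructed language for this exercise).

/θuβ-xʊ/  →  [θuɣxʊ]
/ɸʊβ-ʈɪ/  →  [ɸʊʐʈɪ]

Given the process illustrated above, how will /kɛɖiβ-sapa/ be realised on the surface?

[kɛɖizsapa]

The data show regressive place assimilation: /β/ → [ɣ] before /x/; /β/ → [ʐ] before /ʈ/. In each pair only place changes, matching the following consonant, while manner and voice stay constant.
/β/ is a voiced bilabial fricative. The following trigger /s/ is alveolar, so /β/ must become alveolar as well.
Changing only its place to alveolar gives [z] — the voiced alveolar fricative.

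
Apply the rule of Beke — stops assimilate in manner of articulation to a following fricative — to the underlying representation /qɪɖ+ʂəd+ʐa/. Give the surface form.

The rule targets /ɖ/ (voiced retroflex stop), which sits before the trigger /ʂ/ (fricative).
Changing only its manner to fricative gives [ʐ] — the voiced retroflex fricative.
The same rule applies at the second boundary: /d/ → [z] next to /ʐ/.

[qɪʐʂəzʐa]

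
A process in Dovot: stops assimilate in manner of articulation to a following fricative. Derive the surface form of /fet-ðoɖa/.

[fesðoɖa]

/t/ is a voiceless alveolar stop. The following trigger /ð/ is a fricative, so /t/ must become a fricative as well.
A voiceless alveolar fricative is [s], so the surface segment is [s].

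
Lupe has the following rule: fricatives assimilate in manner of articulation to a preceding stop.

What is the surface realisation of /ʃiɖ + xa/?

The rule targets /x/ (voiceless velar fricative), which sits after the trigger /ɖ/ (stop).
A voiceless velar stop is [k], so the surface segment is [k].

[ʃiɖka]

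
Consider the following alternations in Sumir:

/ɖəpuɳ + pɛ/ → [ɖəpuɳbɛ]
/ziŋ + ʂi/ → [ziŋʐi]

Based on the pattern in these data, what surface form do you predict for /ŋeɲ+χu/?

[ŋeɲʁu]

The data show progressive voicing assimilation: /p/ → [b] after /ɳ/; /ʂ/ → [ʐ] after /ŋ/. In each pair only voicing changes, matching the preceding consonant, while place and manner stay constant.
/χ/ is a voiceless uvular fricative. The preceding trigger /ɲ/ is voiced, so /χ/ must become voiced as well.
Changing only its voicing to voiced gives [ʁ] — the voiced uvular fricative.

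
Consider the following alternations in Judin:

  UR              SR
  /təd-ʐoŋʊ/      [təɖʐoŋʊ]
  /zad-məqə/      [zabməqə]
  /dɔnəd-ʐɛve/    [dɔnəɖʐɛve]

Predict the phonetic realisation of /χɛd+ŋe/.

The data show regressive place assimilation: /d/ → [ɖ] before /ʐ/; /d/ → [b] before /m/. In each pair only place changes, matching the following consonant, while manner and voice stay constant.
The rule targets /d/ (voiced alveolar stop), which sits before the trigger /ŋ/ (velar).
Changing only its place to velar gives [g] — the voiced velar stop.

[χɛgŋe]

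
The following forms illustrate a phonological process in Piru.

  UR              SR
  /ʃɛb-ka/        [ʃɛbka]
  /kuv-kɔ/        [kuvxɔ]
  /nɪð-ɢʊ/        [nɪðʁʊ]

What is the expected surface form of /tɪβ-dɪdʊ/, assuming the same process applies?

The data show progressive manner assimilation: /k/ → [x] after /v/; /ɢ/ → [ʁ] after /ð/. In each pair only manner changes, matching the preceding consonant, while place and voice stay constant.
Nothing changes in [ʃɛbka]: there the adjacent consonants already agree in manner (/k/ and /b/ are both stops), so this form is consistent with the same rule.
/d/ is a voiced alveolar stop. The preceding trigger /β/ is a fricative, so /d/ must become a fricative as well.
Changing only its manner to fricative gives [z] — the voiced alveolar fricative.

[tɪβzɪdʊ]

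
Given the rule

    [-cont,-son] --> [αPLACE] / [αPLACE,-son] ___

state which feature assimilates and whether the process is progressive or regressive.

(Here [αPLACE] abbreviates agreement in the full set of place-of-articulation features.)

progressive place assimilation

The rule copies the place features (abbreviated [PLACE]) from the environment onto the target, so the assimilating feature is place.
The conditioning segment sits to the left of the focus bar, meaning the trigger precedes the segment that changes — progressive assimilation.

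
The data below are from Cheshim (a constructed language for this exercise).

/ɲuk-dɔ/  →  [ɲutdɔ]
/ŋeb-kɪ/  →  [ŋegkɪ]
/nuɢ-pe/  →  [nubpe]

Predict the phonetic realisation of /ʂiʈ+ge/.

The data show regressive place assimilation: /k/ → [t] before /d/; /b/ → [g] before /k/; /ɢ/ → [b] before /p/. In each pair only place changes, matching the following consonant, while manner and voice stay constant.
/ʈ/ is a voiceless retroflex stop. The following trigger /g/ is velar, so /ʈ/ must become velar as well.
Changing only its place to velar gives [k] — the voiceless velar stop.

[ʂikge]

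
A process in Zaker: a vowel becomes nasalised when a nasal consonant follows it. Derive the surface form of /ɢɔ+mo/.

The vowel /ɔ/ is adjacent to the following nasal /m/, so it acquires [+nasal] and surfaces as [ɔ̃].

[ɢɔ̃mo]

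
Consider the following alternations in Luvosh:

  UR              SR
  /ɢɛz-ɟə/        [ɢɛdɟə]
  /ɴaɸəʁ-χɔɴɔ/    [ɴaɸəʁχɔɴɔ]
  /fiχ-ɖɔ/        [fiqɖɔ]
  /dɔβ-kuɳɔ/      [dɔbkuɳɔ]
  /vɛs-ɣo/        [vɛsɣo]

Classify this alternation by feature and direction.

regressive manner assimilation

Comparing underlying and surface forms, /z/ → [d] is the alternation; the neighbouring /ɟ/ is constant.
The change fricative → stop matches the manner of the following /ɟ/, identifying this as manner assimilation.
Place and voice are unchanged, so the assimilation is partial, not total.
The same holds elsewhere in the data: /χ/ → [q] before /ɖ/ (fricative → stop, matching a stop); /β/ → [b] before /k/ (fricative → stop, matching a stop) — only manner changes, and always toward the following segment.
No alternation appears in [ɴaɸəʁχɔɴɔ], [vɛsɣo]: there the adjacent consonants already agree in manner (/ʁ/ and /χ/ are both fricatives; /s/ and /ɣ/ are both fricatives), so these forms are consistent with the same rule.
Since the segment that changes precedes the conditioning segment, the assimilation is regressive.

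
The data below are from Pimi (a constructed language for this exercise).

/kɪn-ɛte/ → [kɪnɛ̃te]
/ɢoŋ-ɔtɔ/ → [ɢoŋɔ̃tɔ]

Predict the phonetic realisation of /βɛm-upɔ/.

The data show progressive nasality assimilation (vowel nasalisation): /ɛ/ → [ɛ̃] after /n/; /ɔ/ → [ɔ̃] after /ŋ/ — a vowel is nasalised by an immediately preceding nasal consonant.
/u/ sits next to the nasal /m/ and is therefore nasalised to [ũ].

[βɛmũpɔ]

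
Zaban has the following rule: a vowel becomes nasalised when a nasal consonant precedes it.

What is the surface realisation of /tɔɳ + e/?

The vowel /e/ is adjacent to the preceding nasal /ɳ/, so it acquires [+nasal] and surfaces as [ẽ].

[tɔɳẽ]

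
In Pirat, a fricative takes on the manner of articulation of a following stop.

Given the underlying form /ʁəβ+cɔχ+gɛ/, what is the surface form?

[ʁəbcɔqgɛ]

/β/ is a voiced bilabial fricative. The following trigger /c/ is a stop, so /β/ must become a stop as well.
The voiced bilabial stop is [b], so /β/ → [b].
The same rule applies at the second boundary: /χ/ → [q] next to /g/.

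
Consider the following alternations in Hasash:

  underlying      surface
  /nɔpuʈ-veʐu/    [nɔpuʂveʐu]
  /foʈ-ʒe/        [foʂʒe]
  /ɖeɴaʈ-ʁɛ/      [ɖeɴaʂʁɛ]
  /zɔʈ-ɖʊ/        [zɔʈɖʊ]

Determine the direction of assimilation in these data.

The segment that alternates is /ʈ/, which surfaces as [ʂ] when adjacent to /v/.
The change stop → fricative matches the manner of the following /v/, identifying this as manner assimilation.
The other alternating forms pattern the same way: /ʈ/ → [ʂ] before /ʒ/ (stop → fricative, matching a fricative); /ʈ/ → [ʂ] before /ʁ/ (stop → fricative, matching a fricative) — only manner changes, and always toward the following segment.
Nothing changes in [zɔʈɖʊ]: there the adjacent consonants already agree in manner (/ʈ/ and /ɖ/ are both stops), so this form is consistent with the same rule.
The trigger is the following segment, so the direction is regressive (anticipatory).

regressive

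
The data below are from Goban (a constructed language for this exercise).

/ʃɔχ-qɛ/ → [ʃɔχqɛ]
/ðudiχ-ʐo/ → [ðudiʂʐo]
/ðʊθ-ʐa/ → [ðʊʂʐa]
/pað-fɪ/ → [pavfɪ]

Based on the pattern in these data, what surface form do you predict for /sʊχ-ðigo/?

[sʊθðigo]

The data show regressive place assimilation: /χ/ → [ʂ] before /ʐ/; /θ/ → [ʂ] before /ʐ/; /ð/ → [v] before /f/. In each pair only place changes, matching the following consonant, while manner and voice stay constant.
No alternation appears in [ʃɔχqɛ]: there the adjacent consonants already agree in place (/χ/ and /q/ are both uvular), so this form is consistent with the same rule.
/χ/ is a voiceless uvular fricative. The following trigger /ð/ is dental, so /χ/ must become dental as well.
A voiceless dental fricative is [θ], so the surface segment is [θ].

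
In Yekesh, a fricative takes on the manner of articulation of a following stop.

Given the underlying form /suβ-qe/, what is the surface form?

[subqe]

The rule targets /β/ (voiced bilabial fricative), which sits before the trigger /q/ (stop).
Changing only its manner to stop gives [b] — the voiced bilabial stop.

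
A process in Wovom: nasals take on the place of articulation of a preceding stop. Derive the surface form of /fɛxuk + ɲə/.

[fɛxukŋə]

The rule targets /ɲ/ (voiced palatal nasal), which sits after the trigger /k/ (velar).
A voiced velar nasal is [ŋ], so the surface segment is [ŋ].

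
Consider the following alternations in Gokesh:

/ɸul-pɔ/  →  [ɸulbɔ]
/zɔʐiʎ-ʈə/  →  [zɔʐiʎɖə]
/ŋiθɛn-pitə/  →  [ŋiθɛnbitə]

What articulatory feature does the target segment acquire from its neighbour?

The segment that alternates is /p/, which surfaces as [b] when adjacent to /l/.
/p/ is voiceless while /l/ is voiced; the output [b] is voiced, matching the trigger — so the feature that spreads is voicing.
The other alternating forms pattern the same way: /ʈ/ → [ɖ] after /ʎ/ (voiceless → voiced, matching voiced); /p/ → [b] after /n/ (voiceless → voiced, matching voiced) — only voicing changes, and always toward the preceding segment.

voicing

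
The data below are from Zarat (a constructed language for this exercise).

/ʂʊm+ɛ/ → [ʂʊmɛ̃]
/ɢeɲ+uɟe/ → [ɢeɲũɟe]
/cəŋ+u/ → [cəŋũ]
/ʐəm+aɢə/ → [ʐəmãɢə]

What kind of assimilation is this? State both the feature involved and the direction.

The vowel /ɛ/ surfaces as nasalised [ɛ̃] next to the preceding nasal /m/ — it has acquired the [+nasal] feature of its neighbour.
The other forms show the same pattern: /u/ → [ũ] after /ɲ/; /u/ → [ũ] after /ŋ/; /a/ → [ã] after /m/ — each time a vowel is nasalised next to a preceding nasal.
Because the conditioning nasal is to the left of the vowel that changes, the process is progressive (perseverative).

progressive nasality assimilation (vowel nasalisation)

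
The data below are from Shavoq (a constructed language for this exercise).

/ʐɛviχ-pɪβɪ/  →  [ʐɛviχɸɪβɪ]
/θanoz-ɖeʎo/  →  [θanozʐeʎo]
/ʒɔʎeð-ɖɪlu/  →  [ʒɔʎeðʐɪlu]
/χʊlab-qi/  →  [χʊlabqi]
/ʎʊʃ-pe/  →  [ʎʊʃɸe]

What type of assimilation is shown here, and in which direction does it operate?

progressive manner assimilation

Underlying /p/ is realised as [ɸ] next to /χ/; /χ/ itself does not change.
The change stop → fricative matches the manner of the preceding /χ/, identifying this as manner assimilation.
Place and voice are unchanged, so the assimilation is partial, not total.
The same holds elsewhere in the data: /ɖ/ → [ʐ] after /z/ (stop → fricative, matching a fricative); /ɖ/ → [ʐ] after /ð/ (stop → fricative, matching a fricative); /p/ → [ɸ] after /ʃ/ (stop → fricative, matching a fricative) — only manner changes, and always toward the preceding segment.
Nothing changes in [χʊlabqi]: there the adjacent consonants already agree in manner (/q/ and /b/ are both stops), so this form is consistent with the same rule.
Since the segment that changes follows the conditioning segment, the assimilation is progressive.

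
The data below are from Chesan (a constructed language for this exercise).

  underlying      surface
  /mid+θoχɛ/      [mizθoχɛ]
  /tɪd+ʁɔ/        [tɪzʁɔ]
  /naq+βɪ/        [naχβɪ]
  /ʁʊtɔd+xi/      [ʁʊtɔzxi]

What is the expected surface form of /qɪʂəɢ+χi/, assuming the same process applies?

The data show regressive manner assimilation: /d/ → [z] before /θ/; /d/ → [z] before /ʁ/; /q/ → [χ] before /β/; /d/ → [z] before /x/. In each pair only manner changes, matching the following consonant, while place and voice stay constant.
The rule targets /ɢ/ (voiced uvular stop), which sits before the trigger /χ/ (fricative).
Changing only its manner to fricative gives [ʁ] — the voiced uvular fricative.

[qɪʂəʁχi]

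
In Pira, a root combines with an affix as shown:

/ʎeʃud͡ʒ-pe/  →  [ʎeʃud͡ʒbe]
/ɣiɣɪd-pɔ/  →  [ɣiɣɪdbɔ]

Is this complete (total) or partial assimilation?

partial assimilation

Comparing underlying and surface forms, /p/ → [b] is the alternation; the neighbouring /d͡ʒ/ is constant.
/p/ is voiceless while /d͡ʒ/ is voiced; the output [b] is voiced, matching the trigger — so the feature that spreads is voicing.
Place and manner are unchanged, so the assimilation is partial, not total.
The same holds elsewhere in the data: /p/ → [b] after /d/ (voiceless → voiced, matching voiced) — only voicing changes, and always toward the preceding segment.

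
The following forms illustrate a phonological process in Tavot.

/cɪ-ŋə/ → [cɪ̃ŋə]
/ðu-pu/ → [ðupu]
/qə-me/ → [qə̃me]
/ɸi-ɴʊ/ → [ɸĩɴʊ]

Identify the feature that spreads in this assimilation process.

The vowel /ɪ/ surfaces as nasalised [ɪ̃] next to the following nasal /ŋ/ — it has acquired the [+nasal] feature of its neighbour.
Likewise in the remaining data: /ə/ → [ə̃] before /m/; /i/ → [ĩ] before /ɴ/ — each time a vowel is nasalised next to a following nasal.
No change occurs in [ðupu] because the vowel at the boundary is adjacent to an oral consonant, not a nasal (/u/ next to /p/).

nasality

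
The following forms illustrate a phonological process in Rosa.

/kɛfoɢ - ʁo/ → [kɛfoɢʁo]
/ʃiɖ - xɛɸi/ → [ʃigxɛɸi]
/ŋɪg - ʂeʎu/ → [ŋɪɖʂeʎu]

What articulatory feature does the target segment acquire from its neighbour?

Comparing underlying and surface forms, /ɖ/ → [g] is the alternation; the neighbouring /x/ is constant.
/ɖ/ is retroflex while /x/ is velar; the output [g] is velar, matching the trigger — so the feature that spreads is place.
Checking the remaining alternation: /g/ → [ɖ] before /ʂ/ (velar → retroflex, matching retroflex) — only place changes, and always toward the following segment.
Nothing changes in [kɛfoɢʁo]: there the adjacent consonants already agree in place (/ɢ/ and /ʁ/ are both uvular), so this form is consistent with the same rule.

place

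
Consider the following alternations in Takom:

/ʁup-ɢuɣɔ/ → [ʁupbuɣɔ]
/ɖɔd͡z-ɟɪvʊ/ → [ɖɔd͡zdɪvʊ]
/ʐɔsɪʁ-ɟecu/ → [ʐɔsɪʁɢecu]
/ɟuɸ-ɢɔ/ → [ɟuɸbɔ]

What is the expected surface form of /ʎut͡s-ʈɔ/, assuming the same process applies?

The data show progressive place assimilation: /ɢ/ → [b] after /p/; /ɟ/ → [d] after /d͡z/; /ɟ/ → [ɢ] after /ʁ/; /ɢ/ → [b] after /ɸ/. In each pair only place changes, matching the preceding consonant, while manner and voice stay constant.
/ʈ/ is a voiceless retroflex stop. The preceding trigger /t͡s/ is alveolar, so /ʈ/ must become alveolar as well.
The voiceless alveolar stop is [t], so /ʈ/ → [t].

[ʎut͡stɔ]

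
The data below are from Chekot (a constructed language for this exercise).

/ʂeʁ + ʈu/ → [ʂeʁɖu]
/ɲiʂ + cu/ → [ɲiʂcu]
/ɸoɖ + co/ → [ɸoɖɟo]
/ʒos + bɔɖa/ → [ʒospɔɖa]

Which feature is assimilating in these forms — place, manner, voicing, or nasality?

voicing

Underlying /ʈ/ is realised as [ɖ] next to /ʁ/; /ʁ/ itself does not change.
The change voiceless → voiced matches the voicing of the preceding /ʁ/, identifying this as voicing assimilation.
Checking the remaining alternations: /c/ → [ɟ] after /ɖ/ (voiceless → voiced, matching voiced); /b/ → [p] after /s/ (voiced → voiceless, matching voiceless) — only voicing changes, and always toward the preceding segment.
Nothing changes in [ɲiʂcu]: there the adjacent consonants already agree in voicing (/c/ and /ʂ/ are both voiceless), so this form is consistent with the same rule.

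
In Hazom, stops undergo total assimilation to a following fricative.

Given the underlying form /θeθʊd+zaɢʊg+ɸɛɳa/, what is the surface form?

[θeθʊzzaɢʊɸɸɛɳa]

/d/ is the segment targeted by the rule; it sits immediately before /z/, so it assimilates completely and surfaces as [z].
The same rule applies at the second boundary: /g/ → [ɸ] next to /ɸ/.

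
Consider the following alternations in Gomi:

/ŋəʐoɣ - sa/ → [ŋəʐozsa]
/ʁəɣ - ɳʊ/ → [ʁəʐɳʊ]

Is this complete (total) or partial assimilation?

The segment that alternates is /ɣ/, which surfaces as [z] when adjacent to /s/.
/ɣ/ is velar while /s/ is alveolar; the output [z] is alveolar, matching the trigger — so the feature that spreads is place.
Manner and voice are unchanged, so the assimilation is partial, not total.
The other alternating form patterns the same way: /ɣ/ → [ʐ] before /ɳ/ (velar → retroflex, matching retroflex) — only place changes, and always toward the following segment.

partial assimilation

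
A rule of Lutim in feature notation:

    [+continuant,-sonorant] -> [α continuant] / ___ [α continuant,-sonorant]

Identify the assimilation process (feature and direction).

regressive manner assimilation

The rule copies [continuant] (continuancy) from the environment onto the target fricatives; since [±continuant] encodes the stop/fricative manner contrast, the assimilating dimension is manner.
The conditioning segment sits to the right of the focus bar, meaning the trigger follows the segment that changes — regressive assimilation.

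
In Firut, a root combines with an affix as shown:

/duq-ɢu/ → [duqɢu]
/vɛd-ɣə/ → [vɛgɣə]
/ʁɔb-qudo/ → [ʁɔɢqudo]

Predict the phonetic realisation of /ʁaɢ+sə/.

The data show regressive place assimilation: /d/ → [g] before /ɣ/; /b/ → [ɢ] before /q/. In each pair only place changes, matching the following consonant, while manner and voice stay constant.
No alternation appears in [duqɢu]: there the adjacent consonants already agree in place (/q/ and /ɢ/ are both uvular), so this form is consistent with the same rule.
/ɢ/ is a voiced uvular stop. The following trigger /s/ is alveolar, so /ɢ/ must become alveolar as well.
Changing only its place to alveolar gives [d] — the voiced alveolar stop.

[ʁadsə]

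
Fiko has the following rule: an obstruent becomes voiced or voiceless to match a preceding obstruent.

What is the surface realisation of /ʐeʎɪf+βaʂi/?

The rule targets /β/ (voiced bilabial fricative), which sits after the trigger /f/ (voiceless).
Changing only its voicing to voiceless gives [ɸ] — the voiceless bilabial fricative.

[ʐeʎɪfɸaʂi]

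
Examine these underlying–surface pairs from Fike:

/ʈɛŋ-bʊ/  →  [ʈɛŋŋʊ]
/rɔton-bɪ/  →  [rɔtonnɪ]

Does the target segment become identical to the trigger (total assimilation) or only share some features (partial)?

total assimilation

Comparing underlying and surface forms, /b/ → [ŋ] is the alternation; the neighbouring /ŋ/ is constant.
The output [ŋ] is identical to the trigger /ŋ/ — every feature (place, manner, voicing) has been copied — so this is total assimilation.
The other form behaves the same way: /b/ → [n] after /n/ — in each case the output is a copy of the preceding consonant.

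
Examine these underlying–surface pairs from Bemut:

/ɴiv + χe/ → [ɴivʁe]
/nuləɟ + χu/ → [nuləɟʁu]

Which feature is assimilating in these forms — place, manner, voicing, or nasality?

voicing

Comparing underlying and surface forms, /χ/ → [ʁ] is the alternation; the neighbouring /v/ is constant.
The change voiceless → voiced matches the voicing of the preceding /v/, identifying this as voicing assimilation.
The same holds elsewhere in the data: /χ/ → [ʁ] after /ɟ/ (voiceless → voiced, matching voiced) — only voicing changes, and always toward the preceding segment.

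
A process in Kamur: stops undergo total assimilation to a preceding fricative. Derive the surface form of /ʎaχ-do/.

[ʎaχχo]

/d/ is the segment targeted by the rule; it sits immediately after /χ/, so it assimilates completely and surfaces as [χ].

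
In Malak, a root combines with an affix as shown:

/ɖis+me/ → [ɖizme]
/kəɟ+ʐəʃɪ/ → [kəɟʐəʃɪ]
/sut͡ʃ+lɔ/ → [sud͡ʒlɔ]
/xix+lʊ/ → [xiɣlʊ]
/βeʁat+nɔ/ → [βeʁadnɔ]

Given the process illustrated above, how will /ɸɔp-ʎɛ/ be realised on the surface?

[ɸɔbʎɛ]

The data show regressive voicing assimilation: /s/ → [z] before /m/; /t͡ʃ/ → [d͡ʒ] before /l/; /x/ → [ɣ] before /l/; /t/ → [d] before /n/. In each pair only voicing changes, matching the following consonant, while place and manner stay constant.
No alternation appears in [kəɟʐəʃɪ]: there the adjacent consonants already agree in voicing (/ɟ/ and /ʐ/ are both voiced), so this form is consistent with the same rule.
The rule targets /p/ (voiceless bilabial stop), which sits before the trigger /ʎ/ (voiced).
Changing only its voicing to voiced gives [b] — the voiced bilabial stop.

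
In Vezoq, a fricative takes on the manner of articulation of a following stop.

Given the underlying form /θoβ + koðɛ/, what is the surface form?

[θobkoðɛ]

The rule targets /β/ (voiced bilabial fricative), which sits before the trigger /k/ (stop).
Changing only its manner to stop gives [b] — the voiced bilabial stop.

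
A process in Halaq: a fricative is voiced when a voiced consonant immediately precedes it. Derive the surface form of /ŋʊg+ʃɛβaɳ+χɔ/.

[ŋʊgʒɛβaɳʁɔ]

The rule targets /ʃ/ (voiceless postalveolar fricative), which sits after the trigger /g/ (voiced).
A voiced postalveolar fricative is [ʒ], so the surface segment is [ʒ].
At the second juncture, /χ/ likewise becomes [ʁ] adjacent to /ɳ/.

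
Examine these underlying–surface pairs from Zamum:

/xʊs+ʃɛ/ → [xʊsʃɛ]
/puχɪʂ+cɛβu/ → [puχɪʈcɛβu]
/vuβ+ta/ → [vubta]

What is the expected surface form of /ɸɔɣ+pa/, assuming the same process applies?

[ɸɔgpa]

The data show regressive manner assimilation: /ʂ/ → [ʈ] before /c/; /β/ → [b] before /t/. In each pair only manner changes, matching the following consonant, while place and voice stay constant.
No alternation appears in [xʊsʃɛ]: there the adjacent consonants already agree in manner (/s/ and /ʃ/ are both fricatives), so this form is consistent with the same rule.
/ɣ/ is a voiced velar fricative. The following trigger /p/ is a stop, so /ɣ/ must become a stop as well.
The voiced velar stop is [g], so /ɣ/ → [g].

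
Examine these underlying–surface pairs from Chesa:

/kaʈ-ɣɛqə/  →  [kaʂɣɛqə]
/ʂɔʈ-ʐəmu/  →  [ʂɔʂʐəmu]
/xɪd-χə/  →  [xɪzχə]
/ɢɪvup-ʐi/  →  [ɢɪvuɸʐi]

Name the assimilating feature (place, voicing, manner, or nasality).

manner

Underlying /ʈ/ is realised as [ʂ] next to /ɣ/; /ɣ/ itself does not change.
The change stop → fricative matches the manner of the following /ɣ/, identifying this as manner assimilation.
The other alternating forms pattern the same way: /ʈ/ → [ʂ] before /ʐ/ (stop → fricative, matching a fricative); /d/ → [z] before /χ/ (stop → fricative, matching a fricative); /p/ → [ɸ] before /ʐ/ (stop → fricative, matching a fricative) — only manner changes, and always toward the following segment.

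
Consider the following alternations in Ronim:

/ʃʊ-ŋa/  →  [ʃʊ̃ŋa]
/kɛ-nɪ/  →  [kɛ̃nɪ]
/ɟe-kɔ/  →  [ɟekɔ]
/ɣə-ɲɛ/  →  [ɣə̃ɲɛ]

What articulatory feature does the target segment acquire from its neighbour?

nasality

The vowel /ʊ/ surfaces as nasalised [ʊ̃] next to the following nasal /ŋ/ — it has acquired the [+nasal] feature of its neighbour.
Likewise in the remaining data: /ɛ/ → [ɛ̃] before /n/; /ə/ → [ə̃] before /ɲ/ — each time a vowel is nasalised next to a following nasal.
No change occurs in [ɟekɔ] because the vowel at the boundary is adjacent to an oral consonant, not a nasal (/e/ next to /k/).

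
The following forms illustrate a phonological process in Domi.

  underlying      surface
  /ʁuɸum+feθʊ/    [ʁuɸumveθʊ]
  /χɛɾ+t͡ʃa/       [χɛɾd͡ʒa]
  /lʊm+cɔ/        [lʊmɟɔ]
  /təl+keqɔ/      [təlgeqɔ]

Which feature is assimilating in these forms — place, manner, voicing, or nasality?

The segment that alternates is /f/, which surfaces as [v] when adjacent to /m/.
/f/ is voiceless while /m/ is voiced; the output [v] is voiced, matching the trigger — so the feature that spreads is voicing.
The same holds elsewhere in the data: /t͡ʃ/ → [d͡ʒ] after /ɾ/ (voiceless → voiced, matching voiced); /c/ → [ɟ] after /m/ (voiceless → voiced, matching voiced); /k/ → [g] after /l/ (voiceless → voiced, matching voiced) — only voicing changes, and always toward the preceding segment.

voicing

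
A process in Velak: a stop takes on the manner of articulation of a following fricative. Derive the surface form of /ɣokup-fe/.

The rule targets /p/ (voiceless bilabial stop), which sits before the trigger /f/ (fricative).
Changing only its manner to fricative gives [ɸ] — the voiceless bilabial fricative.

[ɣokuɸfe]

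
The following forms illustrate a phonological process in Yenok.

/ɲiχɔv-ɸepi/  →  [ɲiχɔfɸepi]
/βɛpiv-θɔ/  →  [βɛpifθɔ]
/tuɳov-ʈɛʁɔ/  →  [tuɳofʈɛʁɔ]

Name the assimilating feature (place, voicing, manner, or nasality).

Underlying /v/ is realised as [f] next to /ɸ/; /ɸ/ itself does not change.
/v/ is voiced while /ɸ/ is voiceless; the output [f] is voiceless, matching the trigger — so the feature that spreads is voicing.
The same holds elsewhere in the data: /v/ → [f] before /θ/ (voiced → voiceless, matching voiceless); /v/ → [f] before /ʈ/ (voiced → voiceless, matching voiceless) — only voicing changes, and always toward the following segment.

voicing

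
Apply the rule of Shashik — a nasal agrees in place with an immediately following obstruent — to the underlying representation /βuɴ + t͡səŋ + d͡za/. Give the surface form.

[βunt͡sənd͡za]

/ɴ/ is a voiced uvular nasal. The following trigger /t͡s/ is alveolar, so /ɴ/ must become alveolar as well.
The voiced alveolar nasal is [n], so /ɴ/ → [n].
The same rule applies at the second boundary: /ŋ/ → [n] next to /d͡z/.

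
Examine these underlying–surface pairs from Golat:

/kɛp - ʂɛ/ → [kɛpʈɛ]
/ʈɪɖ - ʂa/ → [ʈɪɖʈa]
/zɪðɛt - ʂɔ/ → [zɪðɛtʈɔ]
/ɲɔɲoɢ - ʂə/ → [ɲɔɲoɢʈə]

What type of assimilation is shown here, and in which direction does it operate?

progressive manner assimilation

The segment that alternates is /ʂ/, which surfaces as [ʈ] when adjacent to /p/.
/ʂ/ is a fricative while /p/ is a stop; the output [ʈ] is a stop, matching the trigger — so the feature that spreads is manner.
Place and voice are unchanged, so the assimilation is partial, not total.
Checking the remaining alternations: /ʂ/ → [ʈ] after /ɖ/ (fricative → stop, matching a stop); /ʂ/ → [ʈ] after /t/ (fricative → stop, matching a stop); /ʂ/ → [ʈ] after /ɢ/ (fricative → stop, matching a stop) — only manner changes, and always toward the preceding segment.
Since the segment that changes follows the conditioning segment, the assimilation is progressive.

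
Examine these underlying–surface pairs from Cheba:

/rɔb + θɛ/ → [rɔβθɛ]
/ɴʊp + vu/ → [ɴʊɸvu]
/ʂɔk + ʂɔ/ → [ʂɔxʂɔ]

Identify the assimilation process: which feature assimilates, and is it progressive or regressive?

The segment that alternates is /b/, which surfaces as [β] when adjacent to /θ/.
The change stop → fricative matches the manner of the following /θ/, identifying this as manner assimilation.
Place and voice are unchanged, so the assimilation is partial, not total.
The same holds elsewhere in the data: /p/ → [ɸ] before /v/ (stop → fricative, matching a fricative); /k/ → [x] before /ʂ/ (stop → fricative, matching a fricative) — only manner changes, and always toward the following segment.
The trigger is the following segment, so the direction is regressive (anticipatory).

regressive manner assimilation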